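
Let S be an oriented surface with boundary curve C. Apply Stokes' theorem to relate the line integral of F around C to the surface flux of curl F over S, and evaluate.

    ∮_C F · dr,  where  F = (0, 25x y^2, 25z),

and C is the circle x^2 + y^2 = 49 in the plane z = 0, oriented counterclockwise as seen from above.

Let S be the flat disk x^2 + y^2 ≤ 49 in the plane z = 0, with upward unit normal n̂ = ẑ. By Stokes' theorem,

    ∮_C F · dr = ∬_S (∇ × F) · n̂ dS = ∬_D (curl F)_z dA,

where D is the disk x^2 + y^2 ≤ 49.

Compute the curl of F = (0, 25x y^2, 25z):
    (∇ × F)_x = ∂F_z/∂y - ∂F_y/∂z = 0,
    (∇ × F)_y = ∂F_x/∂z - ∂F_z/∂x = 0,
    (∇ × F)_z = ∂F_y/∂x - ∂F_x/∂y = 25y^2.

On z = 0, (curl F)_z = 25y^2.

Convert to polar (x = r cos θ, y = r sin θ, dA = r dr dθ); the integrand becomes 25r^2sin(θ)^2, so

    ∬_D (curl F)_z dA = ∫_0^{2π} ∫_0^{7} (25r^2sin(θ)^2) · r dr dθ.

Inner (r from 0 to 7): 60025sin(θ)^2/4.
Outer (θ from 0 to 2π): 60025π/4.

Therefore ∮_C F · dr = 60025π/4.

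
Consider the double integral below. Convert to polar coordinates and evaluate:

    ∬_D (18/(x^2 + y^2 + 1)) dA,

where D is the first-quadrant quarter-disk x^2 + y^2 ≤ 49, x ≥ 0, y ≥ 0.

The region D is 0 ≤ r ≤ 7, 0 ≤ θ ≤ π/2 in polar coordinates, where x = r cos(θ), y = r sin(θ), and dA = r dr dθ.

Under the substitution, the integrand becomes 18/(r^2 + 1), so

    ∬_D (18/(x^2 + y^2 + 1)) dA = ∫_{0}^{π/2} ∫_{0}^{7} (18/(r^2 + 1)) · r dr dθ.

Inner integral (in r): ∫_{0}^{7} (18/(r^2 + 1)) · r dr = log(1953125000000000).

Outer integral (in θ): ∫_{0}^{π/2} (log(1953125000000000)) dθ = log(1953125000000000^(π/2)).

Therefore ∬_D (18/(x^2 + y^2 + 1)) dA = log(1953125000000000^(π/2)).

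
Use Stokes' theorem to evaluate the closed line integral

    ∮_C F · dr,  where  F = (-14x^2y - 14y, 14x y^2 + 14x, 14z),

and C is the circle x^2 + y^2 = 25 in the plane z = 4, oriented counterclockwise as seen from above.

Let S be the flat disk x^2 + y^2 ≤ 25 in the plane z = 4, with upward unit normal n̂ = ẑ. By Stokes' theorem,

    ∮_C F · dr = ∬_S (∇ × F) · n̂ dS = ∬_D (curl F)_z dA,

where D is the disk x^2 + y^2 ≤ 25.

Compute the curl of F = (-14x^2y - 14y, 14x y^2 + 14x, 14z):
    (∇ × F)_x = ∂F_z/∂y - ∂F_y/∂z = 0,
    (∇ × F)_y = ∂F_x/∂z - ∂F_z/∂x = 0,
    (∇ × F)_z = ∂F_y/∂x - ∂F_x/∂y = 14x^2 + 14y^2 + 28.

On z = 4, (curl F)_z = 14x^2 + 14y^2 + 28.

Convert to polar (x = r cos θ, y = r sin θ, dA = r dr dθ); the integrand becomes 14r^2 + 28, so

    ∬_D (curl F)_z dA = ∫_0^{2π} ∫_0^{5} (14r^2 + 28) · r dr dθ.

Inner (r from 0 to 5): 5075/2.
Outer (θ from 0 to 2π): 5075π.

Therefore ∮_C F · dr = 5075π.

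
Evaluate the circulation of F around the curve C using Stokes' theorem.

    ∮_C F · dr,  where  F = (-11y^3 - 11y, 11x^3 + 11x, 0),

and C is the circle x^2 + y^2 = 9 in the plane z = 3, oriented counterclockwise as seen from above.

Let S be the flat disk x^2 + y^2 ≤ 9 in the plane z = 3, with upward unit normal n̂ = ẑ. By Stokes' theorem,

    ∮_C F · dr = ∬_S (∇ × F) · n̂ dS = ∬_D (curl F)_z dA,

where D is the disk x^2 + y^2 ≤ 9.

Compute the curl of F = (-11y^3 - 11y, 11x^3 + 11x, 0):
    (∇ × F)_x = ∂F_z/∂y - ∂F_y/∂z = 0,
    (∇ × F)_y = ∂F_x/∂z - ∂F_z/∂x = 0,
    (∇ × F)_z = ∂F_y/∂x - ∂F_x/∂y = 33x^2 + 33y^2 + 22.

On z = 3, (curl F)_z = 33x^2 + 33y^2 + 22.

Convert to polar (x = r cos θ, y = r sin θ, dA = r dr dθ); the integrand becomes 33r^2 + 22, so

    ∬_D (curl F)_z dA = ∫_0^{2π} ∫_0^{3} (33r^2 + 22) · r dr dθ.

Inner (r from 0 to 3): 3069/4.
Outer (θ from 0 to 2π): 3069π/2.

Therefore ∮_C F · dr = 3069π/2.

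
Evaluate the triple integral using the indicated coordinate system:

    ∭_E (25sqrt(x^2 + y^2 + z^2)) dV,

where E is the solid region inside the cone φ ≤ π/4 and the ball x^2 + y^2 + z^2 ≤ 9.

In spherical coordinates, x = ρ sin(φ) cos(θ), y = ρ sin(φ) sin(θ), z = ρ cos(φ), and dV = ρ^2 sin(φ) dρ dφ dθ.

The integrand becomes 25ρ, so

    ∭_E (25sqrt(x^2 + y^2 + z^2)) dV = ∫_{0}^{2π} ∫_{0}^{π/4} ∫_{0}^{3} (25ρ) · ρ^2 sin(φ) dρ dφ dθ.

Inner (ρ): 2025sin(φ)/4.
Middle (φ): 2025/4 - 2025sqrt(2)/8.
Outer (θ): 2025π (2 - sqrt(2))/4.

Therefore the triple integral equals 2025π (2 - sqrt(2))/4.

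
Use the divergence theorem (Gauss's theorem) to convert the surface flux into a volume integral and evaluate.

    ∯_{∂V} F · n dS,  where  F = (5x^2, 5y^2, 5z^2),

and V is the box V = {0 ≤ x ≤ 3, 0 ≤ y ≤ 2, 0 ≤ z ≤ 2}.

By the divergence theorem,

    ∯_{∂V} F · n dS = ∭_V (∇ · F) dV.

Compute the divergence:
    ∇ · F = ∂F_x/∂x + ∂F_y/∂y + ∂F_z/∂z = 10x + 10y + 10z.

V is a rectangular box, so dV = dx dy dz with 0 ≤ x ≤ 3, 0 ≤ y ≤ 2, 0 ≤ z ≤ 2.

Integrate (10x + 10y + 10z) over V as an iterated integral:

    ∭_V (∇·F) dV = ∫_0^{3} ∫_0^{2} ∫_0^{2} (10x + 10y + 10z) dz dy dx.

Inner (z from 0 to 2): 20x + 20y + 20.
Middle (y from 0 to 2): 40x + 80.
Outer (x from 0 to 3): 420.

Therefore ∯_{∂V} F · n dS = 420.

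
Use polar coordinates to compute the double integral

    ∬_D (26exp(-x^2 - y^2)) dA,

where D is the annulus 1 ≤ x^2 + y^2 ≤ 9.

The region D is 1 ≤ r ≤ 3, 0 ≤ θ ≤ 2π in polar coordinates, where x = r cos(θ), y = r sin(θ), and dA = r dr dθ.

Under the substitution, the integrand becomes 26exp(-r^2), so

    ∬_D (26exp(-x^2 - y^2)) dA = ∫_{0}^{2π} ∫_{1}^{3} (26exp(-r^2)) · r dr dθ.

Inner integral (in r): ∫_{1}^{3} (26exp(-r^2)) · r dr = -(13 - 13exp(8))exp(-9).

Outer integral (in θ): ∫_{0}^{2π} (-(13 - 13exp(8))exp(-9)) dθ = -26π (1 - exp(8))exp(-9).

Therefore ∬_D (26exp(-x^2 - y^2)) dA = -26π (1 - exp(8))exp(-9).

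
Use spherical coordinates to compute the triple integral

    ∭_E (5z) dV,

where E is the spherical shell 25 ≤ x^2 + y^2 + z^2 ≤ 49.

In spherical coordinates, x = ρ sin(φ) cos(θ), y = ρ sin(φ) sin(θ), z = ρ cos(φ), and dV = ρ^2 sin(φ) dρ dφ dθ.

The integrand becomes 5ρ cos(φ), so

    ∭_E (5z) dV = ∫_{0}^{2π} ∫_{0}^{π} ∫_{5}^{7} (5ρ cos(φ)) · ρ^2 sin(φ) dρ dφ dθ.

Inner (ρ): 1110sin(2φ).
Middle (φ): 0.
Outer (θ): 0.

Therefore the triple integral equals 0.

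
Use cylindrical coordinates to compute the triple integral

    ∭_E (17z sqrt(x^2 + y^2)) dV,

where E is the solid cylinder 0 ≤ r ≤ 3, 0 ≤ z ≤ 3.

In cylindrical coordinates, x = r cos(θ), y = r sin(θ), z = z, and dV = r dr dθ dz.

The integrand becomes 17r z, so

    ∭_E (17z sqrt(x^2 + y^2)) dV = ∫_{0}^{2π} ∫_{0}^{3} ∫_{0}^{3} (17r z) · r dz dr dθ.

Inner (z): 153r^2/2.
Middle (r from 0 to 3): 1377/2.
Outer (θ): 1377π.

Therefore the triple integral equals 1377π.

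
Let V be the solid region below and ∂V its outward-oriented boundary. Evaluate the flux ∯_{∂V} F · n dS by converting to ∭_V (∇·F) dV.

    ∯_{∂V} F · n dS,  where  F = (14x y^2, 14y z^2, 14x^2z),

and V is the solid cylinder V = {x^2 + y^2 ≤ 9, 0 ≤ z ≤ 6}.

By the divergence theorem,

    ∯_{∂V} F · n dS = ∭_V (∇ · F) dV.

Compute the divergence:
    ∇ · F = ∂F_x/∂x + ∂F_y/∂y + ∂F_z/∂z = 14y^2 + 14z^2 + 14x^2 = 14x^2 + 14y^2 + 14z^2.

In cylindrical coordinates, x = r cos(θ), y = r sin(θ), z = z, dV = r dr dθ dz, with 0 ≤ r ≤ 3, 0 ≤ θ ≤ 2π, 0 ≤ z ≤ 6.

The integrand, after substitution and multiplying by the volume element, becomes (14r^2 + 14z^2) · r, so

    ∭_V (∇·F) dV = ∫_0^{2π} ∫_0^{3} ∫_0^{6} (14r^2 + 14z^2) · r dz dr dθ.

Inner (z from 0 to 6): 84r (r^2 + 12).
Middle (r from 0 to 3): 6237.
Outer (θ from 0 to 2π): 12474π.

Therefore ∯_{∂V} F · n dS = 12474π.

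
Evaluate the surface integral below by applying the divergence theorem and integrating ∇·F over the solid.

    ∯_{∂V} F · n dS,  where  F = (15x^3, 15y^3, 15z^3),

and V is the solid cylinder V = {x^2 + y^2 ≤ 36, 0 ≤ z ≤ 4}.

By the divergence theorem,

    ∯_{∂V} F · n dS = ∭_V (∇ · F) dV.

Compute the divergence:
    ∇ · F = ∂F_x/∂x + ∂F_y/∂y + ∂F_z/∂z = 45x^2 + 45y^2 + 45z^2.

In cylindrical coordinates, x = r cos(θ), y = r sin(θ), z = z, dV = r dr dθ dz, with 0 ≤ r ≤ 6, 0 ≤ θ ≤ 2π, 0 ≤ z ≤ 4.

The integrand, after substitution and multiplying by the volume element, becomes (45r^2 + 45z^2) · r, so

    ∭_V (∇·F) dV = ∫_0^{2π} ∫_0^{6} ∫_0^{4} (45r^2 + 45z^2) · r dz dr dθ.

Inner (z from 0 to 4): 180r^3 + 960r.
Middle (r from 0 to 6): 75600.
Outer (θ from 0 to 2π): 151200π.

Therefore ∯_{∂V} F · n dS = 151200π.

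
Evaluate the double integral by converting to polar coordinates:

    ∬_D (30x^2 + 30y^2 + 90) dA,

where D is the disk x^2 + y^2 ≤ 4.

The region D is 0 ≤ r ≤ 2, 0 ≤ θ ≤ 2π in polar coordinates, where x = r cos(θ), y = r sin(θ), and dA = r dr dθ.

Under the substitution, the integrand becomes 30r^2 + 90, so

    ∬_D (30x^2 + 30y^2 + 90) dA = ∫_{0}^{2π} ∫_{0}^{2} (30r^2 + 90) · r dr dθ.

Inner integral (in r): ∫_{0}^{2} (30r^2 + 90) · r dr = 300.

Outer integral (in θ): ∫_{0}^{2π} (300) dθ = 600π.

Therefore ∬_D (30x^2 + 30y^2 + 90) dA = 600π.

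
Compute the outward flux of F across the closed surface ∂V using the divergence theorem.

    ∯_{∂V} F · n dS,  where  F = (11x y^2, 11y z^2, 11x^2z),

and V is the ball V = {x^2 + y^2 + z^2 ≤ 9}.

By the divergence theorem,

    ∯_{∂V} F · n dS = ∭_V (∇ · F) dV.

Compute the divergence:
    ∇ · F = ∂F_x/∂x + ∂F_y/∂y + ∂F_z/∂z = 11y^2 + 11z^2 + 11x^2 = 11x^2 + 11y^2 + 11z^2.

In spherical coordinates, x = ρ sin(φ) cos(θ), y = ρ sin(φ) sin(θ), z = ρ cos(φ), dV = ρ^2 sin(φ) dρ dφ dθ, with 0 ≤ ρ ≤ 3, 0 ≤ φ ≤ π, 0 ≤ θ ≤ 2π.

The integrand, after substitution and multiplying by the volume element, becomes (11ρ^2) · ρ^2 sin(φ), so

    ∭_V (∇·F) dV = ∫_0^{2π} ∫_0^{π} ∫_0^{3} (11ρ^2) · ρ^2 sin(φ) dρ dφ dθ.

Inner (ρ from 0 to 3): 2673sin(φ)/5.
Middle (φ from 0 to π): 5346/5.
Outer (θ from 0 to 2π): 10692π/5.

Therefore ∯_{∂V} F · n dS = 10692π/5.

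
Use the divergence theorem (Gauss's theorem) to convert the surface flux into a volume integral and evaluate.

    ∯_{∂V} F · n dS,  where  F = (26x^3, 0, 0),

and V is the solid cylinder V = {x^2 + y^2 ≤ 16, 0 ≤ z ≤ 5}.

By the divergence theorem,

    ∯_{∂V} F · n dS = ∭_V (∇ · F) dV.

Compute the divergence:
    ∇ · F = ∂F_x/∂x + ∂F_y/∂y + ∂F_z/∂z = 78x^2 + 0 + 0 = 78x^2.

In cylindrical coordinates, x = r cos(θ), y = r sin(θ), z = z, dV = r dr dθ dz, with 0 ≤ r ≤ 4, 0 ≤ θ ≤ 2π, 0 ≤ z ≤ 5.

The integrand, after substitution and multiplying by the volume element, becomes (78r^2cos(θ)^2) · r, so

    ∭_V (∇·F) dV = ∫_0^{2π} ∫_0^{4} ∫_0^{5} (78r^2cos(θ)^2) · r dz dr dθ.

Inner (z from 0 to 5): 390r^3cos(θ)^2.
Middle (r from 0 to 4): 24960cos(θ)^2.
Outer (θ from 0 to 2π): 24960π.

Therefore ∯_{∂V} F · n dS = 24960π.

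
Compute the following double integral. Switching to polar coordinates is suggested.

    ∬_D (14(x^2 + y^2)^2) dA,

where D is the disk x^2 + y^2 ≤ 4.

The region D is 0 ≤ r ≤ 2, 0 ≤ θ ≤ 2π in polar coordinates, where x = r cos(θ), y = r sin(θ), and dA = r dr dθ.

Under the substitution, the integrand becomes 14r^4, so

    ∬_D (14(x^2 + y^2)^2) dA = ∫_{0}^{2π} ∫_{0}^{2} (14r^4) · r dr dθ.

Inner integral (in r): ∫_{0}^{2} (14r^4) · r dr = 448/3.

Outer integral (in θ): ∫_{0}^{2π} (448/3) dθ = 896π/3.

Therefore ∬_D (14(x^2 + y^2)^2) dA = 896π/3.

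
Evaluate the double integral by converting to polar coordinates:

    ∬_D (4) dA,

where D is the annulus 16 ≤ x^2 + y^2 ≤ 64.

The region D is 4 ≤ r ≤ 8, 0 ≤ θ ≤ 2π in polar coordinates, where x = r cos(θ), y = r sin(θ), and dA = r dr dθ.

Under the substitution, the integrand becomes 4, so

    ∬_D (4) dA = ∫_{0}^{2π} ∫_{4}^{8} (4) · r dr dθ.

Inner integral (in r): ∫_{4}^{8} (4) · r dr = 96.

Outer integral (in θ): ∫_{0}^{2π} (96) dθ = 192π.

Therefore ∬_D (4) dA = 192π.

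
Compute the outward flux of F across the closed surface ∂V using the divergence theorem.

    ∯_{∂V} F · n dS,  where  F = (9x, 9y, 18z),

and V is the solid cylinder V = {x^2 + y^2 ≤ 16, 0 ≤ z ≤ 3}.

By the divergence theorem,

    ∯_{∂V} F · n dS = ∭_V (∇ · F) dV.

Compute the divergence:
    ∇ · F = ∂F_x/∂x + ∂F_y/∂y + ∂F_z/∂z = 9 + 9 + 18 = 36.

In cylindrical coordinates, x = r cos(θ), y = r sin(θ), z = z, dV = r dr dθ dz, with 0 ≤ r ≤ 4, 0 ≤ θ ≤ 2π, 0 ≤ z ≤ 3.

The integrand, after substitution and multiplying by the volume element, becomes (36) · r, so

    ∭_V (∇·F) dV = ∫_0^{2π} ∫_0^{4} ∫_0^{3} (36) · r dz dr dθ.

Inner (z from 0 to 3): 108r.
Middle (r from 0 to 4): 864.
Outer (θ from 0 to 2π): 1728π.

Therefore ∯_{∂V} F · n dS = 1728π.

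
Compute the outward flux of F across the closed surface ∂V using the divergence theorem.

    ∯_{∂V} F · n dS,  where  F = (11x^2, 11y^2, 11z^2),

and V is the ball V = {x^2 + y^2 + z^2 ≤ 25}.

By the divergence theorem,

    ∯_{∂V} F · n dS = ∭_V (∇ · F) dV.

Compute the divergence:
    ∇ · F = ∂F_x/∂x + ∂F_y/∂y + ∂F_z/∂z = 22x + 22y + 22z.

In spherical coordinates, x = ρ sin(φ) cos(θ), y = ρ sin(φ) sin(θ), z = ρ cos(φ), dV = ρ^2 sin(φ) dρ dφ dθ, with 0 ≤ ρ ≤ 5, 0 ≤ φ ≤ π, 0 ≤ θ ≤ 2π.

The integrand, after substitution and multiplying by the volume element, becomes (22ρ (sqrt(2)sin(φ)sin(θ + π/4) + cos(φ))) · ρ^2 sin(φ), so

    ∭_V (∇·F) dV = ∫_0^{2π} ∫_0^{π} ∫_0^{5} (22ρ (sqrt(2)sin(φ)sin(θ + π/4) + cos(φ))) · ρ^2 sin(φ) dρ dφ dθ.

Inner (ρ from 0 to 5): 6875(sqrt(2)sin(φ)sin(θ + π/4) + cos(φ))sin(φ)/2.
Middle (φ from 0 to π): 6875sqrt(2)π sin(θ + π/4)/4.
Outer (θ from 0 to 2π): 0.

Therefore ∯_{∂V} F · n dS = 0.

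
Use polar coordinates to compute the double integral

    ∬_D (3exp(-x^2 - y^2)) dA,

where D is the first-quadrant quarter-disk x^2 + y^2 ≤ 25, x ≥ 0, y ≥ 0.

The region D is 0 ≤ r ≤ 5, 0 ≤ θ ≤ π/2 in polar coordinates, where x = r cos(θ), y = r sin(θ), and dA = r dr dθ.

Under the substitution, the integrand becomes 3exp(-r^2), so

    ∬_D (3exp(-x^2 - y^2)) dA = ∫_{0}^{π/2} ∫_{0}^{5} (3exp(-r^2)) · r dr dθ.

Inner integral (in r): ∫_{0}^{5} (3exp(-r^2)) · r dr = 3/2 - 3exp(-25)/2.

Outer integral (in θ): ∫_{0}^{π/2} (3/2 - 3exp(-25)/2) dθ = -3π (1 - exp(25))exp(-25)/4.

Therefore ∬_D (3exp(-x^2 - y^2)) dA = -3π (1 - exp(25))exp(-25)/4.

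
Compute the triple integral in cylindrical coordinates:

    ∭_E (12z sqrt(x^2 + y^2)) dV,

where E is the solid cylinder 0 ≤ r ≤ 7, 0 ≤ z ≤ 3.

In cylindrical coordinates, x = r cos(θ), y = r sin(θ), z = z, and dV = r dr dθ dz.

The integrand becomes 12r z, so

    ∭_E (12z sqrt(x^2 + y^2)) dV = ∫_{0}^{2π} ∫_{0}^{7} ∫_{0}^{3} (12r z) · r dz dr dθ.

Inner (z): 54r^2.
Middle (r from 0 to 7): 6174.
Outer (θ): 12348π.

Therefore the triple integral equals 12348π.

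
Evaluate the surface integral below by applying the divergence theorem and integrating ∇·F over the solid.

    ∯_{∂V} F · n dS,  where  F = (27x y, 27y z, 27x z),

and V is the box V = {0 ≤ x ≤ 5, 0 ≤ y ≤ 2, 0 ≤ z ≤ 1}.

By the divergence theorem,

    ∯_{∂V} F · n dS = ∭_V (∇ · F) dV.

Compute the divergence:
    ∇ · F = ∂F_x/∂x + ∂F_y/∂y + ∂F_z/∂z = 27y + 27z + 27x = 27x + 27y + 27z.

V is a rectangular box, so dV = dx dy dz with 0 ≤ x ≤ 5, 0 ≤ y ≤ 2, 0 ≤ z ≤ 1.

Integrate (27x + 27y + 27z) over V as an iterated integral:

    ∭_V (∇·F) dV = ∫_0^{5} ∫_0^{2} ∫_0^{1} (27x + 27y + 27z) dz dy dx.

Inner (z from 0 to 1): 27x + 27y + 27/2.
Middle (y from 0 to 2): 54x + 81.
Outer (x from 0 to 5): 1080.

Therefore ∯_{∂V} F · n dS = 1080.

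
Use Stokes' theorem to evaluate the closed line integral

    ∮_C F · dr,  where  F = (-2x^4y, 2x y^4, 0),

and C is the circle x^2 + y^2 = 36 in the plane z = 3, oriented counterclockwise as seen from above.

Let S be the flat disk x^2 + y^2 ≤ 36 in the plane z = 3, with upward unit normal n̂ = ẑ. By Stokes' theorem,

    ∮_C F · dr = ∬_S (∇ × F) · n̂ dS = ∬_D (curl F)_z dA,

where D is the disk x^2 + y^2 ≤ 36.

Compute the curl of F = (-2x^4y, 2x y^4, 0):
    (∇ × F)_x = ∂F_z/∂y - ∂F_y/∂z = 0,
    (∇ × F)_y = ∂F_x/∂z - ∂F_z/∂x = 0,
    (∇ × F)_z = ∂F_y/∂x - ∂F_x/∂y = 2x^4 + 2y^4.

On z = 3, (curl F)_z = 2x^4 + 2y^4.

Convert to polar (x = r cos θ, y = r sin θ, dA = r dr dθ); the integrand becomes 2r^4(sin(θ)^4 + cos(θ)^4), so

    ∬_D (curl F)_z dA = ∫_0^{2π} ∫_0^{6} (2r^4(sin(θ)^4 + cos(θ)^4)) · r dr dθ.

Inner (r from 0 to 6): 15552sin(θ)^4 + 15552cos(θ)^4.
Outer (θ from 0 to 2π): 23328π.

Therefore ∮_C F · dr = 23328π.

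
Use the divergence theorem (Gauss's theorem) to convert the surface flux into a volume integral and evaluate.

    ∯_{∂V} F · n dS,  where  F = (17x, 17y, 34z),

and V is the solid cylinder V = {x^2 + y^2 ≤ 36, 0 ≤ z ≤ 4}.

By the divergence theorem,

    ∯_{∂V} F · n dS = ∭_V (∇ · F) dV.

Compute the divergence:
    ∇ · F = ∂F_x/∂x + ∂F_y/∂y + ∂F_z/∂z = 17 + 17 + 34 = 68.

In cylindrical coordinates, x = r cos(θ), y = r sin(θ), z = z, dV = r dr dθ dz, with 0 ≤ r ≤ 6, 0 ≤ θ ≤ 2π, 0 ≤ z ≤ 4.

The integrand, after substitution and multiplying by the volume element, becomes (68) · r, so

    ∭_V (∇·F) dV = ∫_0^{2π} ∫_0^{6} ∫_0^{4} (68) · r dz dr dθ.

Inner (z from 0 to 4): 272r.
Middle (r from 0 to 6): 4896.
Outer (θ from 0 to 2π): 9792π.

Therefore ∯_{∂V} F · n dS = 9792π.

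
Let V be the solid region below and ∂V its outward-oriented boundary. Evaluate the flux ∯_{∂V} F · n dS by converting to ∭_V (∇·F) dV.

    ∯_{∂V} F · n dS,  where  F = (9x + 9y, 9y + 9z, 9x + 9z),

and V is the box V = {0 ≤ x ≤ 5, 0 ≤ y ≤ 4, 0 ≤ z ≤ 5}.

By the divergence theorem,

    ∯_{∂V} F · n dS = ∭_V (∇ · F) dV.

Compute the divergence:
    ∇ · F = ∂F_x/∂x + ∂F_y/∂y + ∂F_z/∂z = 9 + 9 + 9 = 27.

V is a rectangular box, so dV = dx dy dz with 0 ≤ x ≤ 5, 0 ≤ y ≤ 4, 0 ≤ z ≤ 5.

Integrate (27) over V as an iterated integral:

    ∭_V (∇·F) dV = ∫_0^{5} ∫_0^{4} ∫_0^{5} (27) dz dy dx.

Inner (z from 0 to 5): 135.
Middle (y from 0 to 4): 540.
Outer (x from 0 to 5): 2700.

Therefore ∯_{∂V} F · n dS = 2700.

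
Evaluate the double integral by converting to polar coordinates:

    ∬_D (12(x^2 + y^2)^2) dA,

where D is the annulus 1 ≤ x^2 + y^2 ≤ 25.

The region D is 1 ≤ r ≤ 5, 0 ≤ θ ≤ 2π in polar coordinates, where x = r cos(θ), y = r sin(θ), and dA = r dr dθ.

Under the substitution, the integrand becomes 12r^4, so

    ∬_D (12(x^2 + y^2)^2) dA = ∫_{0}^{2π} ∫_{1}^{5} (12r^4) · r dr dθ.

Inner integral (in r): ∫_{1}^{5} (12r^4) · r dr = 31248.

Outer integral (in θ): ∫_{0}^{2π} (31248) dθ = 62496π.

Therefore ∬_D (12(x^2 + y^2)^2) dA = 62496π.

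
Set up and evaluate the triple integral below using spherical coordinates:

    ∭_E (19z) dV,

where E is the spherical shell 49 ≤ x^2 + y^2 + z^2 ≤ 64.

In spherical coordinates, x = ρ sin(φ) cos(θ), y = ρ sin(φ) sin(θ), z = ρ cos(φ), and dV = ρ^2 sin(φ) dρ dφ dθ.

The integrand becomes 19ρ cos(φ), so

    ∭_E (19z) dV = ∫_{0}^{2π} ∫_{0}^{π} ∫_{7}^{8} (19ρ cos(φ)) · ρ^2 sin(φ) dρ dφ dθ.

Inner (ρ): 32205sin(2φ)/8.
Middle (φ): 0.
Outer (θ): 0.

Therefore the triple integral equals 0.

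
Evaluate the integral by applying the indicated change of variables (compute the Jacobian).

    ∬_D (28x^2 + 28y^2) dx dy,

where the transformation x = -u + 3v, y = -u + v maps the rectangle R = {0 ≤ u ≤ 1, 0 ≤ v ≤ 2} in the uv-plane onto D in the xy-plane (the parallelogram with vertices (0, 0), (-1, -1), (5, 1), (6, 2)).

Compute the Jacobian determinant of (x, y) with respect to (u, v):

    ∂(x,y)/∂(u,v) = | -1  3 | = (-1)(1) - (3)(-1) = 2.
                   | -1  1 |

Its absolute value is |J| = 2 (the area scaling factor).

Substituting x = -u + 3v, y = -u + v into the integrand,

    28x^2 + 28y^2 → 56u^2 - 224u v + 280v^2,

so the integral becomes

    ∬_R (56u^2 - 224u v + 280v^2) · |J| du dv = ∫_0^1 ∫_0^2 (112u^2 - 448u v + 560v^2) dv du.

Inner (v): 224u^2 - 896u + 4480/3.
Outer (u): 1120.

Therefore ∬_D (28x^2 + 28y^2) dx dy = 1120.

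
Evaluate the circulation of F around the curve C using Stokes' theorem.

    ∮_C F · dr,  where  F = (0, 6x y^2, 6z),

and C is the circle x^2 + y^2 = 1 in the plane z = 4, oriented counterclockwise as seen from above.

Let S be the flat disk x^2 + y^2 ≤ 1 in the plane z = 4, with upward unit normal n̂ = ẑ. By Stokes' theorem,

    ∮_C F · dr = ∬_S (∇ × F) · n̂ dS = ∬_D (curl F)_z dA,

where D is the disk x^2 + y^2 ≤ 1.

Compute the curl of F = (0, 6x y^2, 6z):
    (∇ × F)_x = ∂F_z/∂y - ∂F_y/∂z = 0,
    (∇ × F)_y = ∂F_x/∂z - ∂F_z/∂x = 0,
    (∇ × F)_z = ∂F_y/∂x - ∂F_x/∂y = 6y^2.

On z = 4, (curl F)_z = 6y^2.

Convert to polar (x = r cos θ, y = r sin θ, dA = r dr dθ); the integrand becomes 6r^2sin(θ)^2, so

    ∬_D (curl F)_z dA = ∫_0^{2π} ∫_0^{1} (6r^2sin(θ)^2) · r dr dθ.

Inner (r from 0 to 1): 3sin(θ)^2/2.
Outer (θ from 0 to 2π): 3π/2.

Therefore ∮_C F · dr = 3π/2.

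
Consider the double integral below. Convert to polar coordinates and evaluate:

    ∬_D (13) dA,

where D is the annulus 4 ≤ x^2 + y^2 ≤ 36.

The region D is 2 ≤ r ≤ 6, 0 ≤ θ ≤ 2π in polar coordinates, where x = r cos(θ), y = r sin(θ), and dA = r dr dθ.

Under the substitution, the integrand becomes 13, so

    ∬_D (13) dA = ∫_{0}^{2π} ∫_{2}^{6} (13) · r dr dθ.

Inner integral (in r): ∫_{2}^{6} (13) · r dr = 208.

Outer integral (in θ): ∫_{0}^{2π} (208) dθ = 416π.

Therefore ∬_D (13) dA = 416π.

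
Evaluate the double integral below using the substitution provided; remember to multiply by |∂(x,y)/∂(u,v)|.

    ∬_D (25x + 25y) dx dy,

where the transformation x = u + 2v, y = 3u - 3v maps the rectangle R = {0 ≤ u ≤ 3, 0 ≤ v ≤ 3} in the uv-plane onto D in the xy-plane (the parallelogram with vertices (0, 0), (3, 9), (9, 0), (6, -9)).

Compute the Jacobian determinant of (x, y) with respect to (u, v):

    ∂(x,y)/∂(u,v) = | 1  2 | = (1)(-3) - (2)(3) = -9.
                   | 3  -3 |

Its absolute value is |J| = 9 (the area scaling factor).

Substituting x = u + 2v, y = 3u - 3v into the integrand,

    25x + 25y → 100u - 25v,

so the integral becomes

    ∬_R (100u - 25v) · |J| du dv = ∫_0^3 ∫_0^3 (900u - 225v) dv du.

Inner (v): 2700u - 2025/2.
Outer (u): 18225/2.

Therefore ∬_D (25x + 25y) dx dy = 18225/2.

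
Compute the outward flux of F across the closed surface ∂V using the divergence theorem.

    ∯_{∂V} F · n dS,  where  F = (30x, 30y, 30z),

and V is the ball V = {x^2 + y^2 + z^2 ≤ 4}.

By the divergence theorem,

    ∯_{∂V} F · n dS = ∭_V (∇ · F) dV.

Compute the divergence:
    ∇ · F = ∂F_x/∂x + ∂F_y/∂y + ∂F_z/∂z = 30 + 30 + 30 = 90.

In spherical coordinates, x = ρ sin(φ) cos(θ), y = ρ sin(φ) sin(θ), z = ρ cos(φ), dV = ρ^2 sin(φ) dρ dφ dθ, with 0 ≤ ρ ≤ 2, 0 ≤ φ ≤ π, 0 ≤ θ ≤ 2π.

The integrand, after substitution and multiplying by the volume element, becomes (90) · ρ^2 sin(φ), so

    ∭_V (∇·F) dV = ∫_0^{2π} ∫_0^{π} ∫_0^{2} (90) · ρ^2 sin(φ) dρ dφ dθ.

Inner (ρ from 0 to 2): 240sin(φ).
Middle (φ from 0 to π): 480.
Outer (θ from 0 to 2π): 960π.

Therefore ∯_{∂V} F · n dS = 960π.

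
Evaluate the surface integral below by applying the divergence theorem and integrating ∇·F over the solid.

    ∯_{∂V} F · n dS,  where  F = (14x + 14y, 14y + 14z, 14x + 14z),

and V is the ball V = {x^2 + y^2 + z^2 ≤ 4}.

By the divergence theorem,

    ∯_{∂V} F · n dS = ∭_V (∇ · F) dV.

Compute the divergence:
    ∇ · F = ∂F_x/∂x + ∂F_y/∂y + ∂F_z/∂z = 14 + 14 + 14 = 42.

In spherical coordinates, x = ρ sin(φ) cos(θ), y = ρ sin(φ) sin(θ), z = ρ cos(φ), dV = ρ^2 sin(φ) dρ dφ dθ, with 0 ≤ ρ ≤ 2, 0 ≤ φ ≤ π, 0 ≤ θ ≤ 2π.

The integrand, after substitution and multiplying by the volume element, becomes (42) · ρ^2 sin(φ), so

    ∭_V (∇·F) dV = ∫_0^{2π} ∫_0^{π} ∫_0^{2} (42) · ρ^2 sin(φ) dρ dφ dθ.

Inner (ρ from 0 to 2): 112sin(φ).
Middle (φ from 0 to π): 224.
Outer (θ from 0 to 2π): 448π.

Therefore ∯_{∂V} F · n dS = 448π.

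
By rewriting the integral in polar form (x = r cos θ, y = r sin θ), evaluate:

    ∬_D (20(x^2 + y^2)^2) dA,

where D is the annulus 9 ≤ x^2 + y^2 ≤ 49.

The region D is 3 ≤ r ≤ 7, 0 ≤ θ ≤ 2π in polar coordinates, where x = r cos(θ), y = r sin(θ), and dA = r dr dθ.

Under the substitution, the integrand becomes 20r^4, so

    ∬_D (20(x^2 + y^2)^2) dA = ∫_{0}^{2π} ∫_{3}^{7} (20r^4) · r dr dθ.

Inner integral (in r): ∫_{3}^{7} (20r^4) · r dr = 1169200/3.

Outer integral (in θ): ∫_{0}^{2π} (1169200/3) dθ = 2338400π/3.

Therefore ∬_D (20(x^2 + y^2)^2) dA = 2338400π/3.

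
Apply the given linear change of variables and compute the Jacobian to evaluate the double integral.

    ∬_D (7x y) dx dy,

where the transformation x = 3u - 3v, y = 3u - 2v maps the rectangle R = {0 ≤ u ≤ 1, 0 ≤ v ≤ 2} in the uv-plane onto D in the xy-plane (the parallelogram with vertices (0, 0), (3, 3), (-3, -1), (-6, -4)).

Compute the Jacobian determinant of (x, y) with respect to (u, v):

    ∂(x,y)/∂(u,v) = | 3  -3 | = (3)(-2) - (-3)(3) = 3.
                   | 3  -2 |

Its absolute value is |J| = 3 (the area scaling factor).

Substituting x = 3u - 3v, y = 3u - 2v into the integrand,

    7x y → 63u^2 - 105u v + 42v^2,

so the integral becomes

    ∬_R (63u^2 - 105u v + 42v^2) · |J| du dv = ∫_0^1 ∫_0^2 (189u^2 - 315u v + 126v^2) dv du.

Inner (v): 378u^2 - 630u + 336.
Outer (u): 147.

Therefore ∬_D (7x y) dx dy = 147.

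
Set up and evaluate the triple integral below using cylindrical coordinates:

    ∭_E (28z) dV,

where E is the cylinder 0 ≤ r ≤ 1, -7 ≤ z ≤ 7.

In cylindrical coordinates, x = r cos(θ), y = r sin(θ), z = z, and dV = r dr dθ dz.

The integrand becomes 28z, so

    ∭_E (28z) dV = ∫_{0}^{2π} ∫_{0}^{1} ∫_{-7}^{7} (28z) · r dz dr dθ.

Inner (z): 0.
Middle (r from 0 to 1): 0.
Outer (θ): 0.

Therefore the triple integral equals 0.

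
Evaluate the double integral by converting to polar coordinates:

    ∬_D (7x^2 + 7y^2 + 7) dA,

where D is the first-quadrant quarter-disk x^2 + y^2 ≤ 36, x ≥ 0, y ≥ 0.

The region D is 0 ≤ r ≤ 6, 0 ≤ θ ≤ π/2 in polar coordinates, where x = r cos(θ), y = r sin(θ), and dA = r dr dθ.

Under the substitution, the integrand becomes 7r^2 + 7, so

    ∬_D (7x^2 + 7y^2 + 7) dA = ∫_{0}^{π/2} ∫_{0}^{6} (7r^2 + 7) · r dr dθ.

Inner integral (in r): ∫_{0}^{6} (7r^2 + 7) · r dr = 2394.

Outer integral (in θ): ∫_{0}^{π/2} (2394) dθ = 1197π.

Therefore ∬_D (7x^2 + 7y^2 + 7) dA = 1197π.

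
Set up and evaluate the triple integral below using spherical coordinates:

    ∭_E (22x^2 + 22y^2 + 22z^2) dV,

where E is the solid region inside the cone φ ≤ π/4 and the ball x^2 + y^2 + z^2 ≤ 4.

In spherical coordinates, x = ρ sin(φ) cos(θ), y = ρ sin(φ) sin(θ), z = ρ cos(φ), and dV = ρ^2 sin(φ) dρ dφ dθ.

The integrand becomes 22ρ^2, so

    ∭_E (22x^2 + 22y^2 + 22z^2) dV = ∫_{0}^{2π} ∫_{0}^{π/4} ∫_{0}^{2} (22ρ^2) · ρ^2 sin(φ) dρ dφ dθ.

Inner (ρ): 704sin(φ)/5.
Middle (φ): 704/5 - 352sqrt(2)/5.
Outer (θ): 704π (2 - sqrt(2))/5.

Therefore the triple integral equals 704π (2 - sqrt(2))/5.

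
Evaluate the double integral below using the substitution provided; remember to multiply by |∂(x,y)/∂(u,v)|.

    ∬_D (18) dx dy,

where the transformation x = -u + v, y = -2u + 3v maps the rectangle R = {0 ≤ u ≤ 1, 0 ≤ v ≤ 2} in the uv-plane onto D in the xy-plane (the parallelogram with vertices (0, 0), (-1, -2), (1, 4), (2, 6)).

Compute the Jacobian determinant of (x, y) with respect to (u, v):

    ∂(x,y)/∂(u,v) = | -1  1 | = (-1)(3) - (1)(-2) = -1.
                   | -2  3 |

Its absolute value is |J| = 1 (the area scaling factor).

Substituting x = -u + v, y = -2u + 3v into the integrand,

    18 → 18,

so the integral becomes

    ∬_R (18) · |J| du dv = ∫_0^1 ∫_0^2 (18) dv du.

Inner (v): 36.
Outer (u): 36.

Therefore ∬_D (18) dx dy = 36.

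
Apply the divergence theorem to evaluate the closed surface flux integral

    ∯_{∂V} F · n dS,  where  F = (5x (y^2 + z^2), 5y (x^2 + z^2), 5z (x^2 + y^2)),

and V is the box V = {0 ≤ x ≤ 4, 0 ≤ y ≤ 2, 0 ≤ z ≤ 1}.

By the divergence theorem,

    ∯_{∂V} F · n dS = ∭_V (∇ · F) dV.

Compute the divergence:
    ∇ · F = ∂F_x/∂x + ∂F_y/∂y + ∂F_z/∂z = 5y^2 + 5z^2 + 5x^2 + 5z^2 + 5x^2 + 5y^2 = 10x^2 + 10y^2 + 10z^2.

V is a rectangular box, so dV = dx dy dz with 0 ≤ x ≤ 4, 0 ≤ y ≤ 2, 0 ≤ z ≤ 1.

Integrate (10x^2 + 10y^2 + 10z^2) over V as an iterated integral:

    ∭_V (∇·F) dV = ∫_0^{4} ∫_0^{2} ∫_0^{1} (10x^2 + 10y^2 + 10z^2) dz dy dx.

Inner (z from 0 to 1): 10x^2 + 10y^2 + 10/3.
Middle (y from 0 to 2): 20x^2 + 100/3.
Outer (x from 0 to 4): 560.

Therefore ∯_{∂V} F · n dS = 560.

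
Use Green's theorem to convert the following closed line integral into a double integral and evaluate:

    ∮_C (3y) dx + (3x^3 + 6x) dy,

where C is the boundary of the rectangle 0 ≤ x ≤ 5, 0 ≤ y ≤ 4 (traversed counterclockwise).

Green's theorem converts the closed line integral into a double integral over the enclosed region D:

    ∮_C P dx + Q dy = ∬_D (∂Q/∂x - ∂P/∂y) dA.

Here P = 3y, Q = 3x^3 + 6x, so

    ∂Q/∂x = 9x^2 + 6,    ∂P/∂y = 3,
    ∂Q/∂x - ∂P/∂y = 9x^2 + 3.

D is the region 0 ≤ x ≤ 5, 0 ≤ y ≤ 4. Evaluating the double integral:

    ∬_D (9x^2 + 3) dA = ∫_0^{5} ∫_0^{4} (9x^2 + 3) dy dx.

Inner (y from 0 to 4): 36x^2 + 12.
Outer (x from 0 to 5): 1560.

Therefore ∮_C P dx + Q dy = 1560.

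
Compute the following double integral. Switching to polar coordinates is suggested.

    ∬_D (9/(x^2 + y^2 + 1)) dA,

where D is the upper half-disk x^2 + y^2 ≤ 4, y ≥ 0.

The region D is 0 ≤ r ≤ 2, 0 ≤ θ ≤ π in polar coordinates, where x = r cos(θ), y = r sin(θ), and dA = r dr dθ.

Under the substitution, the integrand becomes 9/(r^2 + 1), so

    ∬_D (9/(x^2 + y^2 + 1)) dA = ∫_{0}^{π} ∫_{0}^{2} (9/(r^2 + 1)) · r dr dθ.

Inner integral (in r): ∫_{0}^{2} (9/(r^2 + 1)) · r dr = 9log(5)/2.

Outer integral (in θ): ∫_{0}^{π} (9log(5)/2) dθ = 9π log(5)/2.

Therefore ∬_D (9/(x^2 + y^2 + 1)) dA = 9π log(5)/2.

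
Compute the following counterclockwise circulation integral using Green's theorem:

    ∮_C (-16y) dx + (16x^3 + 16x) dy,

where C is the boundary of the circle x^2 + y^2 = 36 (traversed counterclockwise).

Green's theorem converts the closed line integral into a double integral over the enclosed region D:

    ∮_C P dx + Q dy = ∬_D (∂Q/∂x - ∂P/∂y) dA.

Here P = -16y, Q = 16x^3 + 16x, so

    ∂Q/∂x = 48x^2 + 16,    ∂P/∂y = -16,
    ∂Q/∂x - ∂P/∂y = 48x^2 + 32.

D is the region x^2 + y^2 ≤ 36. Evaluating the double integral:

In polar coordinates (x = r cos θ, y = r sin θ, dA = r dr dθ) the integrand becomes 48r^2cos(θ)^2 + 32, so

    ∬_D (48x^2 + 32) dA = ∫_0^{2π} ∫_0^{6} (48r^2cos(θ)^2 + 32) · r dr dθ.

Inner (r from 0 to 6): 15552cos(θ)^2 + 576.
Outer (θ from 0 to 2π): 16704π.

Therefore ∮_C P dx + Q dy = 16704π.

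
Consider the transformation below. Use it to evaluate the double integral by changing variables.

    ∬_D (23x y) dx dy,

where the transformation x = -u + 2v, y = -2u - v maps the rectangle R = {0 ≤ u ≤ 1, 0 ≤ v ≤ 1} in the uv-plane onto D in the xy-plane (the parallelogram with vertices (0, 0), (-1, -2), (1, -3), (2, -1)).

Compute the Jacobian determinant of (x, y) with respect to (u, v):

    ∂(x,y)/∂(u,v) = | -1  2 | = (-1)(-1) - (2)(-2) = 5.
                   | -2  -1 |

Its absolute value is |J| = 5 (the area scaling factor).

Substituting x = -u + 2v, y = -2u - v into the integrand,

    23x y → 46u^2 - 69u v - 46v^2,

so the integral becomes

    ∬_R (46u^2 - 69u v - 46v^2) · |J| du dv = ∫_0^1 ∫_0^1 (230u^2 - 345u v - 230v^2) dv du.

Inner (v): 230u^2 - 345u/2 - 230/3.
Outer (u): -345/4.

Therefore ∬_D (23x y) dx dy = -345/4.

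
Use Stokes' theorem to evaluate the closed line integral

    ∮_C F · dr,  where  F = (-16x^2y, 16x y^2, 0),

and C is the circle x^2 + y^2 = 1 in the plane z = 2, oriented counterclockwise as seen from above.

Let S be the flat disk x^2 + y^2 ≤ 1 in the plane z = 2, with upward unit normal n̂ = ẑ. By Stokes' theorem,

    ∮_C F · dr = ∬_S (∇ × F) · n̂ dS = ∬_D (curl F)_z dA,

where D is the disk x^2 + y^2 ≤ 1.

Compute the curl of F = (-16x^2y, 16x y^2, 0):
    (∇ × F)_x = ∂F_z/∂y - ∂F_y/∂z = 0,
    (∇ × F)_y = ∂F_x/∂z - ∂F_z/∂x = 0,
    (∇ × F)_z = ∂F_y/∂x - ∂F_x/∂y = 16x^2 + 16y^2.

On z = 2, (curl F)_z = 16x^2 + 16y^2.

Convert to polar (x = r cos θ, y = r sin θ, dA = r dr dθ); the integrand becomes 16r^2, so

    ∬_D (curl F)_z dA = ∫_0^{2π} ∫_0^{1} (16r^2) · r dr dθ.

Inner (r from 0 to 1): 4.
Outer (θ from 0 to 2π): 8π.

Therefore ∮_C F · dr = 8π.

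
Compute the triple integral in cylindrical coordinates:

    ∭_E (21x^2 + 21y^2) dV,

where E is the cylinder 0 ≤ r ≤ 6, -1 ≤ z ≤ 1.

In cylindrical coordinates, x = r cos(θ), y = r sin(θ), z = z, and dV = r dr dθ dz.

The integrand becomes 21r^2, so

    ∭_E (21x^2 + 21y^2) dV = ∫_{0}^{2π} ∫_{0}^{6} ∫_{-1}^{1} (21r^2) · r dz dr dθ.

Inner (z): 42r^3.
Middle (r from 0 to 6): 13608.
Outer (θ): 27216π.

Therefore the triple integral equals 27216π.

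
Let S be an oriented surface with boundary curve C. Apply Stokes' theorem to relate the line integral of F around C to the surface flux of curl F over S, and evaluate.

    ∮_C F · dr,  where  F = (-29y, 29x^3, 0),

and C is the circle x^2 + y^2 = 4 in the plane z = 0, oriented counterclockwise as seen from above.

Let S be the flat disk x^2 + y^2 ≤ 4 in the plane z = 0, with upward unit normal n̂ = ẑ. By Stokes' theorem,

    ∮_C F · dr = ∬_S (∇ × F) · n̂ dS = ∬_D (curl F)_z dA,

where D is the disk x^2 + y^2 ≤ 4.

Compute the curl of F = (-29y, 29x^3, 0):
    (∇ × F)_x = ∂F_z/∂y - ∂F_y/∂z = 0,
    (∇ × F)_y = ∂F_x/∂z - ∂F_z/∂x = 0,
    (∇ × F)_z = ∂F_y/∂x - ∂F_x/∂y = 87x^2 + 29.

On z = 0, (curl F)_z = 87x^2 + 29.

Convert to polar (x = r cos θ, y = r sin θ, dA = r dr dθ); the integrand becomes 87r^2cos(θ)^2 + 29, so

    ∬_D (curl F)_z dA = ∫_0^{2π} ∫_0^{2} (87r^2cos(θ)^2 + 29) · r dr dθ.

Inner (r from 0 to 2): 348cos(θ)^2 + 58.
Outer (θ from 0 to 2π): 464π.

Therefore ∮_C F · dr = 464π.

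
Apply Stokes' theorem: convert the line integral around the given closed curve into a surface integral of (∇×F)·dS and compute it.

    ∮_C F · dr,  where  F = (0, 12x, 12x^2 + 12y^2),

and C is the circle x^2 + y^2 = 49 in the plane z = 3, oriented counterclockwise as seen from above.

Let S be the flat disk x^2 + y^2 ≤ 49 in the plane z = 3, with upward unit normal n̂ = ẑ. By Stokes' theorem,

    ∮_C F · dr = ∬_S (∇ × F) · n̂ dS = ∬_D (curl F)_z dA,

where D is the disk x^2 + y^2 ≤ 49.

Compute the curl of F = (0, 12x, 12x^2 + 12y^2):
    (∇ × F)_x = ∂F_z/∂y - ∂F_y/∂z = 24y,
    (∇ × F)_y = ∂F_x/∂z - ∂F_z/∂x = -24x,
    (∇ × F)_z = ∂F_y/∂x - ∂F_x/∂y = 12.

On z = 3, (curl F)_z = 12.

Convert to polar (x = r cos θ, y = r sin θ, dA = r dr dθ); the integrand becomes 12, so

    ∬_D (curl F)_z dA = ∫_0^{2π} ∫_0^{7} (12) · r dr dθ.

Inner (r from 0 to 7): 294.
Outer (θ from 0 to 2π): 588π.

Therefore ∮_C F · dr = 588π.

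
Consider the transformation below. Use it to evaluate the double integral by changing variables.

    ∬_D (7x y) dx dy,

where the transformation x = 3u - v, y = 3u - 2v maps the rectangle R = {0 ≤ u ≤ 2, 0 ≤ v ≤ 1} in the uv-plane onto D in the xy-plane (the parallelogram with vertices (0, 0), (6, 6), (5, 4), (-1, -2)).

Compute the Jacobian determinant of (x, y) with respect to (u, v):

    ∂(x,y)/∂(u,v) = | 3  -1 | = (3)(-2) - (-1)(3) = -3.
                   | 3  -2 |

Its absolute value is |J| = 3 (the area scaling factor).

Substituting x = 3u - v, y = 3u - 2v into the integrand,

    7x y → 63u^2 - 63u v + 14v^2,

so the integral becomes

    ∬_R (63u^2 - 63u v + 14v^2) · |J| du dv = ∫_0^2 ∫_0^1 (189u^2 - 189u v + 42v^2) dv du.

Inner (v): 189u^2 - 189u/2 + 14.
Outer (u): 343.

Therefore ∬_D (7x y) dx dy = 343.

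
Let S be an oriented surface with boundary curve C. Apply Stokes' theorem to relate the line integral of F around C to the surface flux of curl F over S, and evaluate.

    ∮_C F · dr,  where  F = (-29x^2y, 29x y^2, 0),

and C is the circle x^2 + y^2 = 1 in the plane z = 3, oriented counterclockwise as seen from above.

Let S be the flat disk x^2 + y^2 ≤ 1 in the plane z = 3, with upward unit normal n̂ = ẑ. By Stokes' theorem,

    ∮_C F · dr = ∬_S (∇ × F) · n̂ dS = ∬_D (curl F)_z dA,

where D is the disk x^2 + y^2 ≤ 1.

Compute the curl of F = (-29x^2y, 29x y^2, 0):
    (∇ × F)_x = ∂F_z/∂y - ∂F_y/∂z = 0,
    (∇ × F)_y = ∂F_x/∂z - ∂F_z/∂x = 0,
    (∇ × F)_z = ∂F_y/∂x - ∂F_x/∂y = 29x^2 + 29y^2.

On z = 3, (curl F)_z = 29x^2 + 29y^2.

Convert to polar (x = r cos θ, y = r sin θ, dA = r dr dθ); the integrand becomes 29r^2, so

    ∬_D (curl F)_z dA = ∫_0^{2π} ∫_0^{1} (29r^2) · r dr dθ.

Inner (r from 0 to 1): 29/4.
Outer (θ from 0 to 2π): 29π/2.

Therefore ∮_C F · dr = 29π/2.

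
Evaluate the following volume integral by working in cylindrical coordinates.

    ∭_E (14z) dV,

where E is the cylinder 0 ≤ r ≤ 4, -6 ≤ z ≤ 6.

In cylindrical coordinates, x = r cos(θ), y = r sin(θ), z = z, and dV = r dr dθ dz.

The integrand becomes 14z, so

    ∭_E (14z) dV = ∫_{0}^{2π} ∫_{0}^{4} ∫_{-6}^{6} (14z) · r dz dr dθ.

Inner (z): 0.
Middle (r from 0 to 4): 0.
Outer (θ): 0.

Therefore the triple integral equals 0.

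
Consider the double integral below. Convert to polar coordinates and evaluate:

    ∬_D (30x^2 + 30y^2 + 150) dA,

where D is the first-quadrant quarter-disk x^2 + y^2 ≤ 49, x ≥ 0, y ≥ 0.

The region D is 0 ≤ r ≤ 7, 0 ≤ θ ≤ π/2 in polar coordinates, where x = r cos(θ), y = r sin(θ), and dA = r dr dθ.

Under the substitution, the integrand becomes 30r^2 + 150, so

    ∬_D (30x^2 + 30y^2 + 150) dA = ∫_{0}^{π/2} ∫_{0}^{7} (30r^2 + 150) · r dr dθ.

Inner integral (in r): ∫_{0}^{7} (30r^2 + 150) · r dr = 43365/2.

Outer integral (in θ): ∫_{0}^{π/2} (43365/2) dθ = 43365π/4.

Therefore ∬_D (30x^2 + 30y^2 + 150) dA = 43365π/4.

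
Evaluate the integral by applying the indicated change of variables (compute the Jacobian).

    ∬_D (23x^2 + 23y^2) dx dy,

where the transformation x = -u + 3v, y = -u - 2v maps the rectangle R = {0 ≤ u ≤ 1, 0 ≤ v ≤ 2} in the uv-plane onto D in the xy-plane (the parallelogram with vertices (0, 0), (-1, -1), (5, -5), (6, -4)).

Compute the Jacobian determinant of (x, y) with respect to (u, v):

    ∂(x,y)/∂(u,v) = | -1  3 | = (-1)(-2) - (3)(-1) = 5.
                   | -1  -2 |

Its absolute value is |J| = 5 (the area scaling factor).

Substituting x = -u + 3v, y = -u - 2v into the integrand,

    23x^2 + 23y^2 → 46u^2 - 46u v + 299v^2,

so the integral becomes

    ∬_R (46u^2 - 46u v + 299v^2) · |J| du dv = ∫_0^1 ∫_0^2 (230u^2 - 230u v + 1495v^2) dv du.

Inner (v): 460u^2 - 460u + 11960/3.
Outer (u): 3910.

Therefore ∬_D (23x^2 + 23y^2) dx dy = 3910.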